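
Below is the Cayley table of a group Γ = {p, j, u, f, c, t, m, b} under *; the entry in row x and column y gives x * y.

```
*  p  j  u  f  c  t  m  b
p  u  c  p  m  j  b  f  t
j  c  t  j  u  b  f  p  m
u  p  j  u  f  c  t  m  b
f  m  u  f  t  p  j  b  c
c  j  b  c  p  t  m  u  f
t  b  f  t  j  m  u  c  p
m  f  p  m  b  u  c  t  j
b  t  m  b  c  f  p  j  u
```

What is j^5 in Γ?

j

j^1 = j
j^2 = j * j = t
j^3 = t * j = f
j^4 = f * j = u
j^5 = u * j = j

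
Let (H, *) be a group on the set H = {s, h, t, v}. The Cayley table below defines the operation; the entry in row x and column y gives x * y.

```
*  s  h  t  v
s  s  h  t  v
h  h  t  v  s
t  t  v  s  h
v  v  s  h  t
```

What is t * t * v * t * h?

t * t = s
s * v = v
v * t = h
h * h = t

t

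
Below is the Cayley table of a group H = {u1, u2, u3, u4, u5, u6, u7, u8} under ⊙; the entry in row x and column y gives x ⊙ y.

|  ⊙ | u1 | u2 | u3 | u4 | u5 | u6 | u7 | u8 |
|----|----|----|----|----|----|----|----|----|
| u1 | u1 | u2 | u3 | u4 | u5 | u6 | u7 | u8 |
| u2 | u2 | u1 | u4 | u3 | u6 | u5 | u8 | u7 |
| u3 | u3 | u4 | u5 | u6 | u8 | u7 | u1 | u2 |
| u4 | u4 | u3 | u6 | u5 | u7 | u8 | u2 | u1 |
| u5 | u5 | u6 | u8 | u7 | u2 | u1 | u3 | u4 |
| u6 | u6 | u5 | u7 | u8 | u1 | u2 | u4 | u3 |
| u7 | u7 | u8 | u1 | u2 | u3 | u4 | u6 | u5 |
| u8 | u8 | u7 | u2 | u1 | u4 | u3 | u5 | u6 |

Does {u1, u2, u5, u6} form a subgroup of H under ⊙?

{u1, u2, u5, u6} contains the identity u1.
Checking products: every product of two elements of {u1, u2, u5, u6} (read from the table) lies in {u1, u2, u5, u6}, so the set is closed.
In a finite group, a nonempty closed subset is a subgroup. So {u1, u2, u5, u6} ≤ H.
(Structurally, H here is isomorphic to the cyclic group Z_8.)

Yes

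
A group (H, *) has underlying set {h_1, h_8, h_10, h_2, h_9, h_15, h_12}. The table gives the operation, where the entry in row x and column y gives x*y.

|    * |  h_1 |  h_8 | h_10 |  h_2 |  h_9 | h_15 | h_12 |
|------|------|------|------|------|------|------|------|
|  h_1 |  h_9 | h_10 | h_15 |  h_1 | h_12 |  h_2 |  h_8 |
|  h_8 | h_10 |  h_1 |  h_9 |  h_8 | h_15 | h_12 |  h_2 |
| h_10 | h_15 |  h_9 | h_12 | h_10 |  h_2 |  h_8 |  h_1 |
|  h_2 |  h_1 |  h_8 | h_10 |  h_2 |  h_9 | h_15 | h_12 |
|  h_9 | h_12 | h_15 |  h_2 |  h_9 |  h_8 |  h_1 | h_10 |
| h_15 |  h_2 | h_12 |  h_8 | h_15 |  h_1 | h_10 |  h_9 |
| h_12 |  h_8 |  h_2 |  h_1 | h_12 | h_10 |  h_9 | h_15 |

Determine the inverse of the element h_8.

h_12

First locate the identity: row h_2 matches the header, so h_2 is the identity.
Scan row h_8 for h_2: h_8*h_12 = h_2. Hence h_8^(-1) = h_12.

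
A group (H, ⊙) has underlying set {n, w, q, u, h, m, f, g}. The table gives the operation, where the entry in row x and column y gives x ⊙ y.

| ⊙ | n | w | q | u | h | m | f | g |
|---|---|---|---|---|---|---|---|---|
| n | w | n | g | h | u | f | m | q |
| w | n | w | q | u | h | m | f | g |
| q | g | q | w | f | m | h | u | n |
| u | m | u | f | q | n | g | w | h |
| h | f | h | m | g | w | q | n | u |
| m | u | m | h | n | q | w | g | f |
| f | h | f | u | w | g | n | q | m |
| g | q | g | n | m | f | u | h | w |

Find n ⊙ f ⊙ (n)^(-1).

The identity is w. In row n, the entry w sits in column n, so n^(-1) = n.
n ⊙ f = m
m ⊙ n = u

u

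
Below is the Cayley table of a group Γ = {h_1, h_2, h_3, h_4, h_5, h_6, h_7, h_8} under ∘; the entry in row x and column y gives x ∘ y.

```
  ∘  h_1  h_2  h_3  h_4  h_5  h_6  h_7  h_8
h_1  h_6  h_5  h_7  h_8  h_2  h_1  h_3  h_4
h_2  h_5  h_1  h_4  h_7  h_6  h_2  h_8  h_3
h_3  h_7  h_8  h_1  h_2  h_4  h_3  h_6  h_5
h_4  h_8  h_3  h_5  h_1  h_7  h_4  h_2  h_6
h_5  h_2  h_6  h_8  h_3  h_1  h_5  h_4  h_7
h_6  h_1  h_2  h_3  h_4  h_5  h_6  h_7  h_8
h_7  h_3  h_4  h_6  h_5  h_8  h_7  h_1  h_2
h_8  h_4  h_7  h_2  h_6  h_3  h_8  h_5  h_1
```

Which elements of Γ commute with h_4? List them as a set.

Compare row h_4 with column h_4 entry by entry.
h_1 ∘ h_4 = h_8 = h_4 ∘ h_1, so h_1 commutes with h_4.
h_3 ∘ h_4 = h_2 but h_4 ∘ h_3 = h_5, so h_3 does not.
Collecting the elements that commute with h_4: C(h_4) = {h_1, h_4, h_6, h_8}.

{h_1, h_4, h_6, h_8}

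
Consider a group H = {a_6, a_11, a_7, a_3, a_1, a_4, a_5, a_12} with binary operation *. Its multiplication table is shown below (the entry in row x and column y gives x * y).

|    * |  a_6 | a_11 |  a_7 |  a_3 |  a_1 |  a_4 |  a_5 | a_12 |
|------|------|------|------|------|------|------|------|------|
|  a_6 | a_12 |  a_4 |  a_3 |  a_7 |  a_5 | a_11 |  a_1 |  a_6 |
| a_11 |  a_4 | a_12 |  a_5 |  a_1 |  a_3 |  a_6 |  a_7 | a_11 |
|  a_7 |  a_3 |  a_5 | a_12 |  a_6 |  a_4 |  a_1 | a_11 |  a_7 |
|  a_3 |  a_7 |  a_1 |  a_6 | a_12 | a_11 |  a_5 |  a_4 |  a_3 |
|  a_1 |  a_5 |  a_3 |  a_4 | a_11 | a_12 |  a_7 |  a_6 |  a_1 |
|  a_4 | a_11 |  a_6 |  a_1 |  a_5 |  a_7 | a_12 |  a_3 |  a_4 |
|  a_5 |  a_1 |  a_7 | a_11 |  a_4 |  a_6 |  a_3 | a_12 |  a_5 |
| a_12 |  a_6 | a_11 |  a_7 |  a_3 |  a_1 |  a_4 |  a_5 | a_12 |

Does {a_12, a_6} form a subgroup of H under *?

{a_12, a_6} contains the identity a_12.
Checking products: every product of two elements of {a_12, a_6} (read from the table) lies in {a_12, a_6}, so the set is closed.
In a finite group, a nonempty closed subset is a subgroup. So {a_12, a_6} ≤ H.
(Structurally, H here is isomorphic to the elementary abelian group (Z_2)^3.)

Yes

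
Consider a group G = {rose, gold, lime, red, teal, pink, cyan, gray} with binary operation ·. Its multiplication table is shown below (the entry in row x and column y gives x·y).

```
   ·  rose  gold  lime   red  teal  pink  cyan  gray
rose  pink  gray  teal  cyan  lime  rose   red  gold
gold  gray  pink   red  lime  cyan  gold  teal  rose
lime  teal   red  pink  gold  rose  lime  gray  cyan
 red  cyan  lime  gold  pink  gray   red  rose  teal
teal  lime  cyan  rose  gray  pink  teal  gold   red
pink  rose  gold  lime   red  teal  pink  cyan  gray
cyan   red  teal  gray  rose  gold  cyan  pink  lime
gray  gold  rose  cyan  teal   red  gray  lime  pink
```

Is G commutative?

Check whether the table is symmetric across its main diagonal.
Every entry (row x, col y) equals the entry (row y, col x), so G is abelian.

Yes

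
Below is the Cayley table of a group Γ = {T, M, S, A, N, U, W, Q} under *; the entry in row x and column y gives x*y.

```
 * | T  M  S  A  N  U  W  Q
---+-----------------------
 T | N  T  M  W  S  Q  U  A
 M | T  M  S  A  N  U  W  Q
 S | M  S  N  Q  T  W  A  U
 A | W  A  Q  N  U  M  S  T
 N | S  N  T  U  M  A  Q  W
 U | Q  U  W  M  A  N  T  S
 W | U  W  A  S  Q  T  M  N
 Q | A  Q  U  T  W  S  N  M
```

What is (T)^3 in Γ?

T^1 = T
T^2 = T*T = N
T^3 = N*T = S

S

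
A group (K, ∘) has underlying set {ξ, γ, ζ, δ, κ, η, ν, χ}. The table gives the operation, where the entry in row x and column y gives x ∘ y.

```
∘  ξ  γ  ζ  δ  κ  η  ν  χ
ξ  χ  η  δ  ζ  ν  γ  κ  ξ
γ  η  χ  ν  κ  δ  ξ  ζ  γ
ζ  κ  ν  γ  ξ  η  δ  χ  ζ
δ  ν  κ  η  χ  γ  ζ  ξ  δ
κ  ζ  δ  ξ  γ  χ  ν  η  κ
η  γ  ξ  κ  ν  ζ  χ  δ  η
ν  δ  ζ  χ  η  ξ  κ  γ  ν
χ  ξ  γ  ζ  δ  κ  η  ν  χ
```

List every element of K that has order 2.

Identity is χ. Compute the order of each non-identity element by repeated multiplication:
  ξ: ξ → χ  (order 2)
  γ: γ → χ  (order 2)
  ζ: ζ → γ → ν → χ  (order 4)
  δ: δ → χ  (order 2)
  κ: κ → χ  (order 2)
  η: η → χ  (order 2)
  ν: ν → γ → ζ → χ  (order 4)
Elements of order 2: {γ, δ, η, κ, ξ}.
(Structurally, K here is isomorphic to the dihedral group D_4.)

{γ, δ, η, κ, ξ}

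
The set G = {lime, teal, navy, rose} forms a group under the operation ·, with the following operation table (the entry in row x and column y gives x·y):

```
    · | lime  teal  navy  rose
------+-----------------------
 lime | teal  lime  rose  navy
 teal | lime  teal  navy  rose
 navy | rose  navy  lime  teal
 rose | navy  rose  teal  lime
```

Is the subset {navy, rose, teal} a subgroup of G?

rose·rose = lime, which is not in {navy, rose, teal}.
The subset is not closed under ·, so it is not a subgroup.

No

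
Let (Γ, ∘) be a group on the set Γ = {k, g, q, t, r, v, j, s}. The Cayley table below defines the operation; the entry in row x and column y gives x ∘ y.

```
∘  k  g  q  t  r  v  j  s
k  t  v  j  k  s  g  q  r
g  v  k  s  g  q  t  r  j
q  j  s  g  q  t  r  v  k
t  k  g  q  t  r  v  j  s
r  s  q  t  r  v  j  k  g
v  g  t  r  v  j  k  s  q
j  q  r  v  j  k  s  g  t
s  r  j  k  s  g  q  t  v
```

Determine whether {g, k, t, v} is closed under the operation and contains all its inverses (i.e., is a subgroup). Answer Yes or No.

{g, k, t, v} contains the identity t.
Checking products: every product of two elements of {g, k, t, v} (read from the table) lies in {g, k, t, v}, so the set is closed.
In a finite group, a nonempty closed subset is a subgroup. So {g, k, t, v} ≤ Γ.

Yes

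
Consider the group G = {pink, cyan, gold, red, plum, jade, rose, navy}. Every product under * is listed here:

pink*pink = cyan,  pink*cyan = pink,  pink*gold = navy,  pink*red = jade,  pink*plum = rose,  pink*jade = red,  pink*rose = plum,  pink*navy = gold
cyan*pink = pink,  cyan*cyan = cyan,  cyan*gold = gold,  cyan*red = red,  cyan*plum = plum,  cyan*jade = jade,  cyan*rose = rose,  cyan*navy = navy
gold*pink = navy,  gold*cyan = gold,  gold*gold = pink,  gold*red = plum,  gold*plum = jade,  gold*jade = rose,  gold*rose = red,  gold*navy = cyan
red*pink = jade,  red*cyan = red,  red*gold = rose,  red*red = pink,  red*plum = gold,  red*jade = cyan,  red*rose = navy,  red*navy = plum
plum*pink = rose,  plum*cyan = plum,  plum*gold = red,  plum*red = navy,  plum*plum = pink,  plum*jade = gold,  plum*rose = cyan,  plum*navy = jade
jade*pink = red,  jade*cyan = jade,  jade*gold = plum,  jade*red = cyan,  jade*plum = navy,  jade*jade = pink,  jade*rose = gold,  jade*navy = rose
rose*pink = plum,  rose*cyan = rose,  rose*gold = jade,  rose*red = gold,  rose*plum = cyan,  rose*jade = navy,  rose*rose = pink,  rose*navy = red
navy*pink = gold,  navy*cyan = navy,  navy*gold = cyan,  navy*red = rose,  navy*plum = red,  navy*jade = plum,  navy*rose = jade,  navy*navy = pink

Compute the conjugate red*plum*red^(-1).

The identity is cyan. In row red, the entry cyan sits in column jade, so red^(-1) = jade.
red*plum = gold
gold*jade = rose

rose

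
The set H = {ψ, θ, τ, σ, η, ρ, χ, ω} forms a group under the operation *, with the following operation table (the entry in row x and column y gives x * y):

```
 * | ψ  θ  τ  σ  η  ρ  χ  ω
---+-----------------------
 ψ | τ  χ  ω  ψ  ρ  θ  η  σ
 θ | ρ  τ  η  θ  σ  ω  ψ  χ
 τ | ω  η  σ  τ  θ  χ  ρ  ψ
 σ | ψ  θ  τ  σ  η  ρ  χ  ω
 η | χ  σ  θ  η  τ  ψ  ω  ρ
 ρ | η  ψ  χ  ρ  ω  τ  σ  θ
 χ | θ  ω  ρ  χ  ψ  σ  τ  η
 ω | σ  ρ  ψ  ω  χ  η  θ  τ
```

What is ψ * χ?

η

Read row ψ, column χ: ψ * χ = η.
(Structurally, H here is isomorphic to the quaternion group Q_8.)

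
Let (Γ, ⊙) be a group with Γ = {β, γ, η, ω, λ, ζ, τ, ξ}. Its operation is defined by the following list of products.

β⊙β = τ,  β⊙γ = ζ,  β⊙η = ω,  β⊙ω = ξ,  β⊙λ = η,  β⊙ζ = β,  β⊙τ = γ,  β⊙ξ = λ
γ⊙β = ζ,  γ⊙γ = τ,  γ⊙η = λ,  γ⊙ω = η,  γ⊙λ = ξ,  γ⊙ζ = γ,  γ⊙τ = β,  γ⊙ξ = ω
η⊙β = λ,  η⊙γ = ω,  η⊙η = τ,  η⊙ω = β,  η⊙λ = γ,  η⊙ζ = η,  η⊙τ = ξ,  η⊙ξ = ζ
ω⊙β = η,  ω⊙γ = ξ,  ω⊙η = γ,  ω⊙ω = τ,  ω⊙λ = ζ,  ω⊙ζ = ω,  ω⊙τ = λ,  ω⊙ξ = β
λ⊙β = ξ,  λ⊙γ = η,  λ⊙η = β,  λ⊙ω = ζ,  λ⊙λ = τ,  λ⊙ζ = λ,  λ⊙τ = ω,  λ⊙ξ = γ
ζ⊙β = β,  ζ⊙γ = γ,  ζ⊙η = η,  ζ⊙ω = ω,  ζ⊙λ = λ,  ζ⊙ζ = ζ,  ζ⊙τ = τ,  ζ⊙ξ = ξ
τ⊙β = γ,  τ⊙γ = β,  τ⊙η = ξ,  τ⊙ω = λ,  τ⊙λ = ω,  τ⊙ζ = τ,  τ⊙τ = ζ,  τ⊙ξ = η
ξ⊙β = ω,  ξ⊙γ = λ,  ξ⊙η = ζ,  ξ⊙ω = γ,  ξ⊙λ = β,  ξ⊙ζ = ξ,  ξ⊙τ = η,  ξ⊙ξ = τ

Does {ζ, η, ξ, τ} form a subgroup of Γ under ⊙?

Yes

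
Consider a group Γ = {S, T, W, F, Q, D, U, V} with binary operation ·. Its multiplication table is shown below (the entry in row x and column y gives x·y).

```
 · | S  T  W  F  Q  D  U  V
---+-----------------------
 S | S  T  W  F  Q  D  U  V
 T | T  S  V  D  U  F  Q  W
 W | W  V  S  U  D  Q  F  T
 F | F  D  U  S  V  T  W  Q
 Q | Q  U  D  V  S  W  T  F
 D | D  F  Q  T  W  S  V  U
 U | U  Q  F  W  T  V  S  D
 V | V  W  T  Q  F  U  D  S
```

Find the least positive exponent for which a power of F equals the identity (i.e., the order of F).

The identity element is S (its row matches the header).
F^1 = F
F^2 = F·F = S
The first power of F equal to the identity is F^2, so ord(F) = 2.

2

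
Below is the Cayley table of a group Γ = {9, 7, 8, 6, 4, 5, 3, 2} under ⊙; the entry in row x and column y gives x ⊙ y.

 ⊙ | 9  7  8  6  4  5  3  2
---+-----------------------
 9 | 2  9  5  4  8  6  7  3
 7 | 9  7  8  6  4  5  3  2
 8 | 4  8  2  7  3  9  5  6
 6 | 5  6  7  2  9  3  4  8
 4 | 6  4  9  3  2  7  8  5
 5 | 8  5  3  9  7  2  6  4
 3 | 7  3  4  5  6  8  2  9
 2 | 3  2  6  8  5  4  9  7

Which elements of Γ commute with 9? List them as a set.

{2, 3, 7, 9}

Compare row 9 with column 9 entry by entry.
2 ⊙ 9 = 3 = 9 ⊙ 2, so 2 commutes with 9.
4 ⊙ 9 = 6 but 9 ⊙ 4 = 8, so 4 does not.
Collecting the elements that commute with 9: C(9) = {2, 3, 7, 9}.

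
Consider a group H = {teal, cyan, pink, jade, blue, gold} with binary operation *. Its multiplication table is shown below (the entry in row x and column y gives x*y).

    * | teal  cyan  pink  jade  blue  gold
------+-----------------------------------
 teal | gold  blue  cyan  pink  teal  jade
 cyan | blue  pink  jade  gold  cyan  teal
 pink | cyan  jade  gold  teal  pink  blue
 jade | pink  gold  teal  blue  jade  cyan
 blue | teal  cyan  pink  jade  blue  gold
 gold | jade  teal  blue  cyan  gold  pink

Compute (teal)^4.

pink

teal^1 = teal
teal^2 = teal*teal = gold
teal^3 = gold*teal = jade
teal^4 = jade*teal = pink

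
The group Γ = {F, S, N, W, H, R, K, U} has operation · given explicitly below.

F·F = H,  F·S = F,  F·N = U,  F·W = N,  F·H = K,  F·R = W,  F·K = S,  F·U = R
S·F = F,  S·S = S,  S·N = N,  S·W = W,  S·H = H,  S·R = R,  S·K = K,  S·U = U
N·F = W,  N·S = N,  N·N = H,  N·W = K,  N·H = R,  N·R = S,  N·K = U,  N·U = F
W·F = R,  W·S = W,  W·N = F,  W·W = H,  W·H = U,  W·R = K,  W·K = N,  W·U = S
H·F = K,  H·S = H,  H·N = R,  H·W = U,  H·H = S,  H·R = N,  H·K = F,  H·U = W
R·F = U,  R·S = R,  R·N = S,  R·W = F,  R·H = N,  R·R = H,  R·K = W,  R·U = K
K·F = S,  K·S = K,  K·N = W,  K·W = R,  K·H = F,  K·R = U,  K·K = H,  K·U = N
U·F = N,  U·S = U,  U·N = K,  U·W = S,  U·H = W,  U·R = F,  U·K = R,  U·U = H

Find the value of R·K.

W

Read row R, column K: R·K = W.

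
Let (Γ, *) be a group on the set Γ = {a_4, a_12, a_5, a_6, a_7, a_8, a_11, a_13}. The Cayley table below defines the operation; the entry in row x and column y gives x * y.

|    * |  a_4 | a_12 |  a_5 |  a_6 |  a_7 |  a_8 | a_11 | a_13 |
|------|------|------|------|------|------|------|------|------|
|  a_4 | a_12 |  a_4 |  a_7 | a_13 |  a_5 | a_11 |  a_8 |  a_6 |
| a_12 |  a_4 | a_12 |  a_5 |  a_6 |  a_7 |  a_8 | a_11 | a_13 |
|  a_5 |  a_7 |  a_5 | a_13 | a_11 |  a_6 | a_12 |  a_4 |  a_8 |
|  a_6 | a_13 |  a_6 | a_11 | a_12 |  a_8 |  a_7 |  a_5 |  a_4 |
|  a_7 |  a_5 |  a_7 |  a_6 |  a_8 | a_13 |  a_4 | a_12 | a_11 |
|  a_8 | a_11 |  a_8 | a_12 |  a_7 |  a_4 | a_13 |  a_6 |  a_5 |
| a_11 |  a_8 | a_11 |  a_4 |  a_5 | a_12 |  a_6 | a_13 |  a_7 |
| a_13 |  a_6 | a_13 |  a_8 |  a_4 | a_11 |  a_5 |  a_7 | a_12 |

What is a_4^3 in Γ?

a_4

a_4^1 = a_4
a_4^2 = a_4 * a_4 = a_12
a_4^3 = a_12 * a_4 = a_4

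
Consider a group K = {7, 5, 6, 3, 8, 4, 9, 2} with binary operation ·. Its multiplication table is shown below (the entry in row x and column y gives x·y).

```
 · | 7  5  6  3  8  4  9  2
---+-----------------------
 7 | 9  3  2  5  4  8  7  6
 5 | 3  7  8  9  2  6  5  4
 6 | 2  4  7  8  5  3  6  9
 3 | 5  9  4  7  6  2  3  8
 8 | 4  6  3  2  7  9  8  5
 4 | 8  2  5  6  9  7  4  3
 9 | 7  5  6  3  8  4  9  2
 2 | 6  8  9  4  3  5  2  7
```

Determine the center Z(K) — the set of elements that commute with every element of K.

{7, 9}

An element z is central iff its row equals its column in the table.
For 5: 5·8 = 2 ≠ 6 = 8·5, so 5 ∉ Z.
Checking each element this way leaves Z(K) = {7, 9}.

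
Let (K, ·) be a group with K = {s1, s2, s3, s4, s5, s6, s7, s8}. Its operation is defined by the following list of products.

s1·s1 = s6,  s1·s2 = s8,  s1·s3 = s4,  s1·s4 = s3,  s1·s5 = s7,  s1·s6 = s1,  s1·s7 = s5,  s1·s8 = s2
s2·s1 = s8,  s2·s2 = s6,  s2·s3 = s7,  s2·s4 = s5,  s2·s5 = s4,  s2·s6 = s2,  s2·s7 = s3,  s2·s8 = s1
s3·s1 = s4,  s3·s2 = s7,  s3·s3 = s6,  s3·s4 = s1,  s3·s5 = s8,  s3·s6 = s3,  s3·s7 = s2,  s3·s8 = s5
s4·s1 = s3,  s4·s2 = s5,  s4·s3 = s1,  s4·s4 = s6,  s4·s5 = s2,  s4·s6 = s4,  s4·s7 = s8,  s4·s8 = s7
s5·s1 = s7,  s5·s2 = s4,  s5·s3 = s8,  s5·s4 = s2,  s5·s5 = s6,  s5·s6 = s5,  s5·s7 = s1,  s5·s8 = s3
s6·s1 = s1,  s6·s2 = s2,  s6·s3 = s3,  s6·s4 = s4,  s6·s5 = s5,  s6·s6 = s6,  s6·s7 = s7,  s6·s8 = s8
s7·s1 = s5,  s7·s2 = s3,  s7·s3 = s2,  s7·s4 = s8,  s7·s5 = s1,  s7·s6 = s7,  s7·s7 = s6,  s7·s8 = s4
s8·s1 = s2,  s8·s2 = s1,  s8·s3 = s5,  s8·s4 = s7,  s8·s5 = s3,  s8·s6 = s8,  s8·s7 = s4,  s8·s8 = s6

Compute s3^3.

s3^1 = s3
s3^2 = s3·s3 = s6
s3^3 = s6·s3 = s3

s3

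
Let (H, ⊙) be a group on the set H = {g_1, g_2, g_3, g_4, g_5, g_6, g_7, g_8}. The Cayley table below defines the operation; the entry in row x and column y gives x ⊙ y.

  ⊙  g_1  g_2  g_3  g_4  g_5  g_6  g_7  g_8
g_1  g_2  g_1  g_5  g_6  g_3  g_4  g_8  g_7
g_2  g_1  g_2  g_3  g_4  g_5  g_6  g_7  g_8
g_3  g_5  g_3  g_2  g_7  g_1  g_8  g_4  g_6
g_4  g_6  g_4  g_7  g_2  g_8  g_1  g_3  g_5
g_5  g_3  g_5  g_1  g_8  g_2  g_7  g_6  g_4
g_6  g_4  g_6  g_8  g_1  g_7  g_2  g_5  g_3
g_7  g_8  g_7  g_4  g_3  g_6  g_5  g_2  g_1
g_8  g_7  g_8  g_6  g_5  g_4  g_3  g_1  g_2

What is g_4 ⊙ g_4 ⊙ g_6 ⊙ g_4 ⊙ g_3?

g_5

g_4 ⊙ g_4 = g_2
g_2 ⊙ g_6 = g_6
g_6 ⊙ g_4 = g_1
g_1 ⊙ g_3 = g_5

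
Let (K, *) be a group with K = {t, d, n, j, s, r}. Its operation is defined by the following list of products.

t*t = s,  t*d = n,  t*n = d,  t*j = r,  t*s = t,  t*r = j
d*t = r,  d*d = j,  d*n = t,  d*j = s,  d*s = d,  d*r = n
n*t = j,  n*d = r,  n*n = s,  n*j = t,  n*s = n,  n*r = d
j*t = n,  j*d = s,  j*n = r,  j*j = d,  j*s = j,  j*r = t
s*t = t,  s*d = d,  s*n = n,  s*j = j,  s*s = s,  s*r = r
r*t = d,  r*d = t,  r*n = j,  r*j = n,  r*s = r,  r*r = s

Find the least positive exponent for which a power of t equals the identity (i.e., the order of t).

2

The identity element is s (its row matches the header).
t^1 = t
t^2 = t*t = s
The first power of t equal to the identity is t^2, so ord(t) = 2.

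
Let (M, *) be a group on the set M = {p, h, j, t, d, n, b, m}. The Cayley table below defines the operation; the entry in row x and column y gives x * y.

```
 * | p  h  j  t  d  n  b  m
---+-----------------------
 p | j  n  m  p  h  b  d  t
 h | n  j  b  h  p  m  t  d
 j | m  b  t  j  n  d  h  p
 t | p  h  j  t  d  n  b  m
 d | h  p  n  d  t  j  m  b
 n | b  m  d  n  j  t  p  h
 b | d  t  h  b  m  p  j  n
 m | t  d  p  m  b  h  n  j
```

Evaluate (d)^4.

t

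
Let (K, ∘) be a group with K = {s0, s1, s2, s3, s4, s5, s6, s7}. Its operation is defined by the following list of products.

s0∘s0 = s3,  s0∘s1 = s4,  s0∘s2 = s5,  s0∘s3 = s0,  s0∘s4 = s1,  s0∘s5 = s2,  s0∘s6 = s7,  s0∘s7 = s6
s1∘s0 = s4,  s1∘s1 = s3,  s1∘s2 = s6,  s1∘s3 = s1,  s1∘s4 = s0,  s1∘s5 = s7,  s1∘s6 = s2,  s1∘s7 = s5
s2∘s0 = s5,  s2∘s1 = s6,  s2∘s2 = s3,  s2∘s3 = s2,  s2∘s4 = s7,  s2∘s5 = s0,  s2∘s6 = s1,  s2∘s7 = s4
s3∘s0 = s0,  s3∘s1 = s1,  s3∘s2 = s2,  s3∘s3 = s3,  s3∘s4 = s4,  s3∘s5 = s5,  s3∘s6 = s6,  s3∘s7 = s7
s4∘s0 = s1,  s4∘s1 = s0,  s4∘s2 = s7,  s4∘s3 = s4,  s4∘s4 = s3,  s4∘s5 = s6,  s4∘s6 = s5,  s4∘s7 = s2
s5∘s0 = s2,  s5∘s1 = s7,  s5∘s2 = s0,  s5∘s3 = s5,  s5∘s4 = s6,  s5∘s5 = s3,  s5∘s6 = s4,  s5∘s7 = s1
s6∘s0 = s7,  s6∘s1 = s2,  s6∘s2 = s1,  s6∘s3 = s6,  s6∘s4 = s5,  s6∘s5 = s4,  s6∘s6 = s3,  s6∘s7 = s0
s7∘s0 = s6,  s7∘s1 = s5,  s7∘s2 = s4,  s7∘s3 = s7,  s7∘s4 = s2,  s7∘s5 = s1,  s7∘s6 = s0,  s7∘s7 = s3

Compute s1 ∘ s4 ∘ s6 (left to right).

s1 ∘ s4 = s0
s0 ∘ s6 = s7
(Structurally, K here is isomorphic to the elementary abelian group (Z_2)^3.)

s7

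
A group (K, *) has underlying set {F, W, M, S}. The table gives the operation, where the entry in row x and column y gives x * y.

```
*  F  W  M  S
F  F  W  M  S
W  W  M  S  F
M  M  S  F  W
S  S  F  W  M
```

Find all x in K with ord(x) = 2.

{M}

Identity is F. Compute the order of each non-identity element by repeated multiplication:
  W: W → M → S → F  (order 4)
  M: M → F  (order 2)
  S: S → M → W → F  (order 4)
Elements of order 2: {M}.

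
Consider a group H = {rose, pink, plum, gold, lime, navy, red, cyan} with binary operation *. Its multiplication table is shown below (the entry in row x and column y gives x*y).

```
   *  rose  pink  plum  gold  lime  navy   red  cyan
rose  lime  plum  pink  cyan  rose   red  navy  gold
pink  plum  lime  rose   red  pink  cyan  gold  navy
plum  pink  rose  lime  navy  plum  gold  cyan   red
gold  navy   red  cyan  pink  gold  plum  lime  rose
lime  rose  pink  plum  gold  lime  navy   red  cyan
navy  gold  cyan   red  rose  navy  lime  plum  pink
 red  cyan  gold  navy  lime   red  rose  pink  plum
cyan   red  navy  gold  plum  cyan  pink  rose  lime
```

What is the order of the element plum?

2

The identity element is lime (its row matches the header).
plum^1 = plum
plum^2 = plum*plum = lime
The first power of plum equal to the identity is plum^2, so ord(plum) = 2.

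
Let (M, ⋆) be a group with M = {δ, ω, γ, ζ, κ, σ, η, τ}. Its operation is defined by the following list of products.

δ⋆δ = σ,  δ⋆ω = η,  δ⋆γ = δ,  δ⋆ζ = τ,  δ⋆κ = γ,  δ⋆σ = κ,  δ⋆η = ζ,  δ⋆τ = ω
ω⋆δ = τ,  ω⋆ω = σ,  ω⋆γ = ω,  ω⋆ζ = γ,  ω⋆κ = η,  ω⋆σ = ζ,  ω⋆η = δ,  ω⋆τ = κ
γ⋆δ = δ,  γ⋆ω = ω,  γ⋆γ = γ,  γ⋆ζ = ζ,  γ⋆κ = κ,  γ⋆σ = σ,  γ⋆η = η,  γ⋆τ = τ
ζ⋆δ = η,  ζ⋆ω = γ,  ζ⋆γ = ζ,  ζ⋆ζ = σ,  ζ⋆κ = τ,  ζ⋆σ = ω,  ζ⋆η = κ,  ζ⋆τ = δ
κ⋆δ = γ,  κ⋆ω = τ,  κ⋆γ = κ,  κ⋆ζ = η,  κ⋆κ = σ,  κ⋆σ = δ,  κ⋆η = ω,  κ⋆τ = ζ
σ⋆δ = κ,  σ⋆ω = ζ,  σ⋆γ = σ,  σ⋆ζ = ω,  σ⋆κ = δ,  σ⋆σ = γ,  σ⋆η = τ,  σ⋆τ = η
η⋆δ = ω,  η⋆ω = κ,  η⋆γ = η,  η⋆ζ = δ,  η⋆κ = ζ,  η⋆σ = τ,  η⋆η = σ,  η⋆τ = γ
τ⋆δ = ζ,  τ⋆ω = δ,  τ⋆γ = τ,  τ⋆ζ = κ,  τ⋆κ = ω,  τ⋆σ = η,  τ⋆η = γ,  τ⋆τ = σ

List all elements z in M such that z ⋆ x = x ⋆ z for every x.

{γ, σ}

An element z is central iff its row equals its column in the table.
For τ: τ ⋆ κ = ω ≠ ζ = κ ⋆ τ, so τ ∉ Z.
Checking each element this way leaves Z(M) = {γ, σ}.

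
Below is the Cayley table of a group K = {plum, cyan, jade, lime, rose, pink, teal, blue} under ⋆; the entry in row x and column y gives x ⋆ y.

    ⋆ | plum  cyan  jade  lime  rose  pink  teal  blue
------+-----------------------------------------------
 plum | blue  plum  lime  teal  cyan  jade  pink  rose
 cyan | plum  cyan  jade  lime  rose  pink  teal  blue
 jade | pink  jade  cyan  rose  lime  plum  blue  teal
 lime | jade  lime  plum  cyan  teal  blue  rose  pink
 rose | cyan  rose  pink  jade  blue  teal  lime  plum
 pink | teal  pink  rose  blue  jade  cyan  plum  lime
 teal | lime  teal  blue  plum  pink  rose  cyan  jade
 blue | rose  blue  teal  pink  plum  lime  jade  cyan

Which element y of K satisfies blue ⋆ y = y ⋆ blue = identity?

First locate the identity: row cyan matches the header, so cyan is the identity.
Scan row blue for cyan: blue ⋆ blue = cyan. Hence blue^(-1) = blue.
(Structurally, K here is isomorphic to the dihedral group D_4.)

blue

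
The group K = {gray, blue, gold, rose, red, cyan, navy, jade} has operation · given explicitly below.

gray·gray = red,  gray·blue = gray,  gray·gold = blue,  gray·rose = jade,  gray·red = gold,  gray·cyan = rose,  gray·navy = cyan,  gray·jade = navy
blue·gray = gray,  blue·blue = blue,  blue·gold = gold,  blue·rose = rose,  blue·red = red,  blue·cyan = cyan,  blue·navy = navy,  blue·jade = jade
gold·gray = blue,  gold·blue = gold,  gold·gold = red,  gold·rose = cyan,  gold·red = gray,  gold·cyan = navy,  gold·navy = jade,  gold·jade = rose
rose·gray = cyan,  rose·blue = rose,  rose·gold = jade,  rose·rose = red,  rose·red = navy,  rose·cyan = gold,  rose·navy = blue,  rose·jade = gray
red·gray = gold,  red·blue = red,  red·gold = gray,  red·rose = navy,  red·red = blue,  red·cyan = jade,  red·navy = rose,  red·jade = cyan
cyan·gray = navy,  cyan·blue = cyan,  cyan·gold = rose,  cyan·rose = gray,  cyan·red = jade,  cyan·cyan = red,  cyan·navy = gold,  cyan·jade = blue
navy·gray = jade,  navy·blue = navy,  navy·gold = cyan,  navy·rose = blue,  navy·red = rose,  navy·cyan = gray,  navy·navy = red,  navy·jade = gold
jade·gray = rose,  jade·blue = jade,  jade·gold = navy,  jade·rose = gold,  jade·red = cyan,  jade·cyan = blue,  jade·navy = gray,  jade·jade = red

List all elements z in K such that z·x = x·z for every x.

An element z is central iff its row equals its column in the table.
For cyan: cyan·gold = rose ≠ navy = gold·cyan, so cyan ∉ Z.
Checking each element this way leaves Z(K) = {blue, red}.

{blue, red}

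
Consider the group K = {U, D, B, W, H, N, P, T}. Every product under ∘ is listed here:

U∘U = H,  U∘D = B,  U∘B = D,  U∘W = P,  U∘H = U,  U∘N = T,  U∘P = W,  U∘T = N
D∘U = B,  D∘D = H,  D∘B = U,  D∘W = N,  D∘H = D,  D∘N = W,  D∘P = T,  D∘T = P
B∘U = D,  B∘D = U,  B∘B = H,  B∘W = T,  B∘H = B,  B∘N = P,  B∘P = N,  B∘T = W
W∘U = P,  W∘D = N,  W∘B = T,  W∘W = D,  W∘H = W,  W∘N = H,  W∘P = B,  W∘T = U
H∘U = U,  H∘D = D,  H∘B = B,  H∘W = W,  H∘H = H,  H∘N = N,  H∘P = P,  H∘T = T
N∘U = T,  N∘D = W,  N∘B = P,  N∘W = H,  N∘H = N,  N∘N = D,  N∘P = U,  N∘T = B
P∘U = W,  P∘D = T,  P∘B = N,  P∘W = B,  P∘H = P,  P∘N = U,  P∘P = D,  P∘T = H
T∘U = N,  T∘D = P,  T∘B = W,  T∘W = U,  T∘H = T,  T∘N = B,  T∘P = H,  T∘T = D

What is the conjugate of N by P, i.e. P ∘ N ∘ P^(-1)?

N

The identity is H. In row P, the entry H sits in column T, so P^(-1) = T.
P ∘ N = U
U ∘ T = N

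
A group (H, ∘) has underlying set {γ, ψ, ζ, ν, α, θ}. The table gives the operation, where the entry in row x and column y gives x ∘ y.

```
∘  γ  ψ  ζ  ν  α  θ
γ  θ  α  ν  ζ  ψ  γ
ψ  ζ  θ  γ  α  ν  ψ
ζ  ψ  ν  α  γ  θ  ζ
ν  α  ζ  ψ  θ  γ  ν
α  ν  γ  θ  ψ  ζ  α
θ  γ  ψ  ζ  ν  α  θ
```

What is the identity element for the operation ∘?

θ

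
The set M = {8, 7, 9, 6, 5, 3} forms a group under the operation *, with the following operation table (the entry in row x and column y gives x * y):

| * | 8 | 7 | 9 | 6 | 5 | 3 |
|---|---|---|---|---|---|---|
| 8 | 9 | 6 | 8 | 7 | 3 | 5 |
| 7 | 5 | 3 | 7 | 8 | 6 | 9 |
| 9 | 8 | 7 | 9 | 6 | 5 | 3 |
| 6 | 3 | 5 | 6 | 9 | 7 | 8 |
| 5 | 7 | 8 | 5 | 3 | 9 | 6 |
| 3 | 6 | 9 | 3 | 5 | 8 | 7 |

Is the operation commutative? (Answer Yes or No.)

No

7 * 5 = 6 but 5 * 7 = 8.
Since 7 and 5 do not commute, M is not abelian.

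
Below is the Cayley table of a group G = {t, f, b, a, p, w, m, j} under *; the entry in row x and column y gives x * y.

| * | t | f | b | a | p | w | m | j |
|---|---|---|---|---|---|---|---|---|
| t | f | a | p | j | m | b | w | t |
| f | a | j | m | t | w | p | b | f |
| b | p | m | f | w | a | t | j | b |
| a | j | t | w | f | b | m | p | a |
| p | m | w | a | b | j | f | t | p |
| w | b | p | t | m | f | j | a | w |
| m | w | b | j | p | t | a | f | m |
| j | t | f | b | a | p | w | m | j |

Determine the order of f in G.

2

The identity element is j (its row matches the header).
f^1 = f
f^2 = f * f = j
The first power of f equal to the identity is f^2, so ord(f) = 2.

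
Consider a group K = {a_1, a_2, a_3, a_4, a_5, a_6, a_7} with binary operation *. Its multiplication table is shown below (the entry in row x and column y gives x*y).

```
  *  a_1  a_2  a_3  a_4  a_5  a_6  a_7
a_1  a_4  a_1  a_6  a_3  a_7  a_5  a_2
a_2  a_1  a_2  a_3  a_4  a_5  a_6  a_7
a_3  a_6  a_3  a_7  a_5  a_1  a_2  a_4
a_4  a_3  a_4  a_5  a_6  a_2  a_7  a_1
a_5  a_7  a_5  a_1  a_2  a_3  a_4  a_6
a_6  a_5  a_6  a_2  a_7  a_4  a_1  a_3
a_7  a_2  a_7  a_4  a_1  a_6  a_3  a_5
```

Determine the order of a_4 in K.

The identity element is a_2 (its row matches the header).
a_4^1 = a_4
a_4^2 = a_4*a_4 = a_6
a_4^3 = a_6*a_4 = a_7
a_4^4 = a_7*a_4 = a_1
a_4^5 = a_1*a_4 = a_3
a_4^6 = a_3*a_4 = a_5
a_4^7 = a_5*a_4 = a_2
The first power of a_4 equal to the identity is a_4^7, so ord(a_4) = 7.

7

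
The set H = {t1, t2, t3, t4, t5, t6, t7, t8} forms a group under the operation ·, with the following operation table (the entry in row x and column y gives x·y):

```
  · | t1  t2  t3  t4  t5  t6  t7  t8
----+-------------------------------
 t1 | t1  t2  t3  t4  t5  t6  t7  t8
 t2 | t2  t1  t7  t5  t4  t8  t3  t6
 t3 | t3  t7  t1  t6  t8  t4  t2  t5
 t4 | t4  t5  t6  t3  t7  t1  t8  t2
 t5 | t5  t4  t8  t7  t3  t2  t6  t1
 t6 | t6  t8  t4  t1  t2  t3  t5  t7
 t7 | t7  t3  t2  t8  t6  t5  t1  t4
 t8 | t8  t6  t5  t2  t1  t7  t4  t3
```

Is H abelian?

Yes

Check whether the table is symmetric across its main diagonal.
Every entry (row x, col y) equals the entry (row y, col x), so H is abelian.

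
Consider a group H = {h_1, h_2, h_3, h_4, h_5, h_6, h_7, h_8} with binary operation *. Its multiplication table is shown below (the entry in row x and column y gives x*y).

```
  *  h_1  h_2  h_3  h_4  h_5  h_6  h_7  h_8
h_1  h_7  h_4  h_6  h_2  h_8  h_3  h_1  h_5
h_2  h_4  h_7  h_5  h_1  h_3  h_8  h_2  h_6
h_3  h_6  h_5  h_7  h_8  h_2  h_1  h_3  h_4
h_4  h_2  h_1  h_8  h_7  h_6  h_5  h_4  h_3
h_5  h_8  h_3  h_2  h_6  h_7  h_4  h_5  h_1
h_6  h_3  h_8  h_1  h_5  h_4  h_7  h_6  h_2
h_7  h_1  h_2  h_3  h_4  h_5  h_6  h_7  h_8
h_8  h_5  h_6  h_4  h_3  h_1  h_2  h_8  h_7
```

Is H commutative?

Check whether the table is symmetric across its main diagonal.
Every entry (row x, col y) equals the entry (row y, col x), so H is abelian.

Yes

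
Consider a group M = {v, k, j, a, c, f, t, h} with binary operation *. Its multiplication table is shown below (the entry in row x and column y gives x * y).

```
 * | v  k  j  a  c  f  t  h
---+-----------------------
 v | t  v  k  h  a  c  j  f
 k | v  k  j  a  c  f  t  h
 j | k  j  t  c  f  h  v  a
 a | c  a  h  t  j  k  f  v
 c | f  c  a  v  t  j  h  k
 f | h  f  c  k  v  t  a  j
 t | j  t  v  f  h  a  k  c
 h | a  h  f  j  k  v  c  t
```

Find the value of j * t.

v

Read row j, column t: j * t = v.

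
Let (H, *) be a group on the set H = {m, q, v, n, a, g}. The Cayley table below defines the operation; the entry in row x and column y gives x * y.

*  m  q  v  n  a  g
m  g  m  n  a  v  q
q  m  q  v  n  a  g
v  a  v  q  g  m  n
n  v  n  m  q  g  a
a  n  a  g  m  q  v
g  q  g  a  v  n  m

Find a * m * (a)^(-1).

The identity is q. In row a, the entry q sits in column a, so a^(-1) = a.
a * m = n
n * a = g
(Structurally, H here is isomorphic to the symmetric group S_3.)

g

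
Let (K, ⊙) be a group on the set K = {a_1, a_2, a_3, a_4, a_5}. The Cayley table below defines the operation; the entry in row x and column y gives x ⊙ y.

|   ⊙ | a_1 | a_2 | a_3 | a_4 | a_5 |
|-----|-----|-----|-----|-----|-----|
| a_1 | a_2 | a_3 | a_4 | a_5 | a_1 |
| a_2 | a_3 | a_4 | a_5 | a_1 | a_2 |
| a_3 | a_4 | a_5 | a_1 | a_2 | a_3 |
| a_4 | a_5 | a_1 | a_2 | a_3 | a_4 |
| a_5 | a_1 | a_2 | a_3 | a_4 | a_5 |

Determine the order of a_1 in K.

5

The identity element is a_5 (its row matches the header).
a_1^1 = a_1
a_1^2 = a_1 ⊙ a_1 = a_2
a_1^3 = a_2 ⊙ a_1 = a_3
a_1^4 = a_3 ⊙ a_1 = a_4
a_1^5 = a_4 ⊙ a_1 = a_5
The first power of a_1 equal to the identity is a_1^5, so ord(a_1) = 5.
(Structurally, K here is isomorphic to the cyclic group Z_5.)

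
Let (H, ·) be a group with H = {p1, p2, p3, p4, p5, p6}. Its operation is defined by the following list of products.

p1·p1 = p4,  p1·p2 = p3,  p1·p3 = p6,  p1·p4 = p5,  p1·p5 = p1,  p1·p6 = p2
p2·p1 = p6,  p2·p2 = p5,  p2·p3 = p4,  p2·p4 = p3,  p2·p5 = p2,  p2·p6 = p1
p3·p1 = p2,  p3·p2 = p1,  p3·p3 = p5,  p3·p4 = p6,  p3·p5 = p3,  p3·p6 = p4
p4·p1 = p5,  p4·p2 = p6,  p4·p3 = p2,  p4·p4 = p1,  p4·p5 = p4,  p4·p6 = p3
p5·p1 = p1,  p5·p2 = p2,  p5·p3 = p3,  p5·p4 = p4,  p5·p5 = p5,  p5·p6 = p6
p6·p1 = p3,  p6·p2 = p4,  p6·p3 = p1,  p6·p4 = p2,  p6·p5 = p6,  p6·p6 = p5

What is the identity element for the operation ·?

The identity e satisfies e·x = x for all x, so its row in the table reproduces the column headers.
Row p5 reads: p1, p2, p3, p4, p5, p6 — exactly the header order. So p5 is the identity.
(Structurally, H here is isomorphic to the symmetric group S_3.)

p5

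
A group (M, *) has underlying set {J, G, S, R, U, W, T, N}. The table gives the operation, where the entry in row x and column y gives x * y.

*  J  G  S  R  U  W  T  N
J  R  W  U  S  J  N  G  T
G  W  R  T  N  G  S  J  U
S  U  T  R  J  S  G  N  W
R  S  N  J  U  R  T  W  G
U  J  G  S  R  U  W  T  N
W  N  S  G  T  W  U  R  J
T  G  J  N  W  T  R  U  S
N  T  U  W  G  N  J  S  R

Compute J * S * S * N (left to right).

J * S = U
U * S = S
S * N = W

W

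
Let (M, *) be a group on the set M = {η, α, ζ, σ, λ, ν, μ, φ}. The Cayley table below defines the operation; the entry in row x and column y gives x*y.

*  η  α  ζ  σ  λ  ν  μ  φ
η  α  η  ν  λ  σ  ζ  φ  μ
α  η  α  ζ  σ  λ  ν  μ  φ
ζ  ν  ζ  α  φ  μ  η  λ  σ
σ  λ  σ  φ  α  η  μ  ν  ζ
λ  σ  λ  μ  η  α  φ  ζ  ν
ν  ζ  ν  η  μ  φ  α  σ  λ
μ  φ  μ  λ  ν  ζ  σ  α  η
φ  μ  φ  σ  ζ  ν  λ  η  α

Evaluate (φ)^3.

φ

φ^1 = φ
φ^2 = φ*φ = α
φ^3 = α*φ = φ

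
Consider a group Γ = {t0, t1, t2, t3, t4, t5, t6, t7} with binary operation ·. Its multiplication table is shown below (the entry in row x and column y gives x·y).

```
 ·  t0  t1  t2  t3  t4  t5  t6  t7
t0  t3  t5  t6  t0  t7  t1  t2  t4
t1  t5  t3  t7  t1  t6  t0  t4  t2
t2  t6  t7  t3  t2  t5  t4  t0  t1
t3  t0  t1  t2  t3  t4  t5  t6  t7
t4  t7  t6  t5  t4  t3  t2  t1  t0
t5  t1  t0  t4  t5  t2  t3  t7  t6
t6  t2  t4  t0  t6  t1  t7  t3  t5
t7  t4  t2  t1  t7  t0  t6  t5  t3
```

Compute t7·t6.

t5

Read row t7, column t6: t7·t6 = t5.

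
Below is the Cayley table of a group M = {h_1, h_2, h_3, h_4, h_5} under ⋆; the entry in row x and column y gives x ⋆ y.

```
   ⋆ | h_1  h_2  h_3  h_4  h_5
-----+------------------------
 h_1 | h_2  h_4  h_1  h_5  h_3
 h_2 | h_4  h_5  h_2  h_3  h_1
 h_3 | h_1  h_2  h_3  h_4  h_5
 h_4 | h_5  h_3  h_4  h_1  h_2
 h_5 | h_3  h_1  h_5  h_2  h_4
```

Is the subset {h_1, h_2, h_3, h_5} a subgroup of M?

No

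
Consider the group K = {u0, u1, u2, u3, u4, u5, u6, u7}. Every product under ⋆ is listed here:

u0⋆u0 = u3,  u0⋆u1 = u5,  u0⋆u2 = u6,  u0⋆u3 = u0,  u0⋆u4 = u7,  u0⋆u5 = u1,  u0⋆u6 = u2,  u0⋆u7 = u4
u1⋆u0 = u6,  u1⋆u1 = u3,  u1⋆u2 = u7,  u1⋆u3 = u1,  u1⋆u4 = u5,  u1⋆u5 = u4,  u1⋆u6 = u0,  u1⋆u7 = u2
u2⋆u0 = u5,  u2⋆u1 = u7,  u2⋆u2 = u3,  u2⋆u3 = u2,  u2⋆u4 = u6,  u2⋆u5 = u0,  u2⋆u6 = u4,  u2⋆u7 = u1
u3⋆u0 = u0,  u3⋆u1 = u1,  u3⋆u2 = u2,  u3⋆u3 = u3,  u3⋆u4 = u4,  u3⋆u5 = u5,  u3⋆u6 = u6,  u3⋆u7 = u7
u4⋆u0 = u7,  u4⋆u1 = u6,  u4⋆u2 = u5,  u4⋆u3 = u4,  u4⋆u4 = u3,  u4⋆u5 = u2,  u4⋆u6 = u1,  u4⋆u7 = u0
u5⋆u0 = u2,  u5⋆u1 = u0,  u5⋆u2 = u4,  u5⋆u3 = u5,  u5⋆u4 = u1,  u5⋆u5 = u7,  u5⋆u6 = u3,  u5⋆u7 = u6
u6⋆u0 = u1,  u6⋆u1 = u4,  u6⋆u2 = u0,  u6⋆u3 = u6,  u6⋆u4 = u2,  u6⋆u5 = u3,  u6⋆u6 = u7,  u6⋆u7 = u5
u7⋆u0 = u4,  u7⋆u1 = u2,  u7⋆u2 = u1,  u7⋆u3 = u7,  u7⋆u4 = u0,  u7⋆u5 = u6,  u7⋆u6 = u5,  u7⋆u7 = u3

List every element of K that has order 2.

{u0, u1, u2, u4, u7}

Identity is u3. Compute the order of each non-identity element by repeated multiplication:
  u0: u0 → u3  (order 2)
  u1: u1 → u3  (order 2)
  u2: u2 → u3  (order 2)
  u4: u4 → u3  (order 2)
  u5: u5 → u7 → u6 → u3  (order 4)
  u6: u6 → u7 → u5 → u3  (order 4)
  u7: u7 → u3  (order 2)
Elements of order 2: {u0, u1, u2, u4, u7}.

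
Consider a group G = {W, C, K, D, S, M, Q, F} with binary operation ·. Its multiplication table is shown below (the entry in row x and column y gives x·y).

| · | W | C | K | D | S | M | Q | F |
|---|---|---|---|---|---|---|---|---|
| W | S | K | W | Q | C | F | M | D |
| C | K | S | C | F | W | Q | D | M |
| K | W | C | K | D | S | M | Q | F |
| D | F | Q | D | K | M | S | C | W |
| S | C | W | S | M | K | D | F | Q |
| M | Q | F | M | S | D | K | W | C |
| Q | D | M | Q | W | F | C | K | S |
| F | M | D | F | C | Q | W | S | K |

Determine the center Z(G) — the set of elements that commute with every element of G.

{K, S}

An element z is central iff its row equals its column in the table.
For Q: Q·W = D ≠ M = W·Q, so Q ∉ Z.
Checking each element this way leaves Z(G) = {K, S}.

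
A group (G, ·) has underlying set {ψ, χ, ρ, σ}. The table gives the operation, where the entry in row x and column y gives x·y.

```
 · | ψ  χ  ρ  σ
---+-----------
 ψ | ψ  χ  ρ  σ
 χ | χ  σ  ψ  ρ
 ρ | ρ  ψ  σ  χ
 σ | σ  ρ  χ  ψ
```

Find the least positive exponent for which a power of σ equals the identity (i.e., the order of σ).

2

The identity element is ψ (its row matches the header).
σ^1 = σ
σ^2 = σ·σ = ψ
The first power of σ equal to the identity is σ^2, so ord(σ) = 2.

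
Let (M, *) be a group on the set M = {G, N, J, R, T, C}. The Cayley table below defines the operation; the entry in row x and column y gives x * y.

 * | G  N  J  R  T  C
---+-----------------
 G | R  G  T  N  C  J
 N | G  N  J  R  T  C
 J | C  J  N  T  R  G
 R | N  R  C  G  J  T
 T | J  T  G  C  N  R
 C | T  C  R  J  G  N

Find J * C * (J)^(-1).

The identity is N. In row J, the entry N sits in column J, so J^(-1) = J.
J * C = G
G * J = T

T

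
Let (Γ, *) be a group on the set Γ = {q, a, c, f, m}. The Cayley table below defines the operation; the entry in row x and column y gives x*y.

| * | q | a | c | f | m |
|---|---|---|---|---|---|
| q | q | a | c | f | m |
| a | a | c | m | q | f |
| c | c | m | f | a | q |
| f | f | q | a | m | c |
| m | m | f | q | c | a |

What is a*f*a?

a*f = q
q*a = a

a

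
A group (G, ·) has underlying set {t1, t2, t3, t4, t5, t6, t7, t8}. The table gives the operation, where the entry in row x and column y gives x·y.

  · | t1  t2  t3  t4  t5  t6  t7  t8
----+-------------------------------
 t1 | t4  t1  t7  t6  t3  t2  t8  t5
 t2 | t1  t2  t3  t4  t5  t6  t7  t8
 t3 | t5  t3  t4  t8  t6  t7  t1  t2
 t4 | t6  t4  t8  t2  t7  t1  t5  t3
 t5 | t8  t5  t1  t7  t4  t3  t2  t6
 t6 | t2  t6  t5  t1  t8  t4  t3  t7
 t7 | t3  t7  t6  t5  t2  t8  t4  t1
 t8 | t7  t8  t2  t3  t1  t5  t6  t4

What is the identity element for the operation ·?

The identity e satisfies e·x = x for all x, so its row in the table reproduces the column headers.
Row t2 reads: t1, t2, t3, t4, t5, t6, t7, t8 — exactly the header order. So t2 is the identity.
(Structurally, G here is isomorphic to the quaternion group Q_8.)

t2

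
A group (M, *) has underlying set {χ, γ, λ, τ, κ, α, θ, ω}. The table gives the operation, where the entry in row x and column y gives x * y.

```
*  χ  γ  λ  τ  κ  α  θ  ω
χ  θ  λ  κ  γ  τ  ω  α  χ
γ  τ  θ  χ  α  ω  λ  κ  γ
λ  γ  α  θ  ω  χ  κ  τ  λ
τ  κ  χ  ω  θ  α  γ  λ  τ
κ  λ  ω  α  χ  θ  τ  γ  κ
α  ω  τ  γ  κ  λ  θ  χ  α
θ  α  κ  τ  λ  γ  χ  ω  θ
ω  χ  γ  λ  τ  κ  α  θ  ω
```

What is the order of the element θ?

The identity element is ω (its row matches the header).
θ^1 = θ
θ^2 = θ * θ = ω
The first power of θ equal to the identity is θ^2, so ord(θ) = 2.

2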